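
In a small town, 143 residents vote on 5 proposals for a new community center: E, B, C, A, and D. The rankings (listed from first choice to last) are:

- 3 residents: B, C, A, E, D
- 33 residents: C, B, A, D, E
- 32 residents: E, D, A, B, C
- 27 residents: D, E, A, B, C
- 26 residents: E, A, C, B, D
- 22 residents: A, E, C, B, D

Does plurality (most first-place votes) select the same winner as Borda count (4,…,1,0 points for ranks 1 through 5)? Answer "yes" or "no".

Plurality — first-place votes: E 58, B 3, C 33, A 22, D 27. Winner: E.
Borda — scores: E 382, B 218, C 237, A 356, D 237. Winner: E.
The two methods agree.

yes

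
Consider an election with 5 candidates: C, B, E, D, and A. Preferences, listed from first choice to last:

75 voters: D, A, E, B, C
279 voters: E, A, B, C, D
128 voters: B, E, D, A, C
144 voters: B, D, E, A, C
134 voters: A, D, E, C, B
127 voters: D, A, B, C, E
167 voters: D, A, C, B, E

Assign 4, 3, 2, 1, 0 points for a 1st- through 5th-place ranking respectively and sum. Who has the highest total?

A

C: 75·0 + 279·1 + 128·0 + 144·0 + 134·1 + 127·1 + 167·2 = 874
B: 75·1 + 279·2 + 128·4 + 144·4 + 134·0 + 127·2 + 167·1 = 2142
E: 75·2 + 279·4 + 128·3 + 144·2 + 134·2 + 127·0 + 167·0 = 2206
D: 75·4 + 279·0 + 128·2 + 144·3 + 134·3 + 127·4 + 167·4 = 2566
A: 75·3 + 279·3 + 128·1 + 144·1 + 134·4 + 127·3 + 167·3 = 2752
A has the highest Borda score (2752).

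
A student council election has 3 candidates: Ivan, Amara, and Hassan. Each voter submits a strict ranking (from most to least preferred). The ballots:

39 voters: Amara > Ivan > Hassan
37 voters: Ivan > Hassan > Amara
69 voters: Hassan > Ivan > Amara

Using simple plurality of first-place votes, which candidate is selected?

First-place votes: Ivan 37, Amara 39, Hassan 69.
Hassan has the most first-place votes.

Hassan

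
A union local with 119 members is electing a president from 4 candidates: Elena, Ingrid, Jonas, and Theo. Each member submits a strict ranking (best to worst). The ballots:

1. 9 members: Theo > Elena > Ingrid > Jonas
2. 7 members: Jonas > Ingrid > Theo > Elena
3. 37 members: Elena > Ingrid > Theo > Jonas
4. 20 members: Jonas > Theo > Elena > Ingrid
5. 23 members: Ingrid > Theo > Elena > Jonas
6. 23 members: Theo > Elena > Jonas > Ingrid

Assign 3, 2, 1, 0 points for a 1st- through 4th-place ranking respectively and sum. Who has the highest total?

Elena: 9·2 + 7·0 + 37·3 + 20·1 + 23·1 + 23·2 = 218
Ingrid: 9·1 + 7·2 + 37·2 + 20·0 + 23·3 + 23·0 = 166
Jonas: 9·0 + 7·3 + 37·0 + 20·3 + 23·0 + 23·1 = 104
Theo: 9·3 + 7·1 + 37·1 + 20·2 + 23·2 + 23·3 = 226
Theo has the highest Borda score (226).

Theo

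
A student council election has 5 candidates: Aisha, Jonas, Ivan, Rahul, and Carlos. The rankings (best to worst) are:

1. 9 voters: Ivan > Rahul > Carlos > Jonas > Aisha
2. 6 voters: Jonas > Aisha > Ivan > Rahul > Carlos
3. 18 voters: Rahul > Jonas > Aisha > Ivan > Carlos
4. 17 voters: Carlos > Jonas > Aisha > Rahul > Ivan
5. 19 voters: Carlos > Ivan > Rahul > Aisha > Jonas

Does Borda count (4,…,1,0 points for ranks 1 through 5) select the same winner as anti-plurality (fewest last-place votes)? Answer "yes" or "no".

Borda — scores: Aisha 107, Jonas 138, Ivan 123, Rahul 160, Carlos 162. Winner: Carlos.
Anti-plurality — last-place votes: Aisha 9, Jonas 19, Ivan 17, Rahul 0, Carlos 24. Winner: Rahul.
The two methods disagree.

no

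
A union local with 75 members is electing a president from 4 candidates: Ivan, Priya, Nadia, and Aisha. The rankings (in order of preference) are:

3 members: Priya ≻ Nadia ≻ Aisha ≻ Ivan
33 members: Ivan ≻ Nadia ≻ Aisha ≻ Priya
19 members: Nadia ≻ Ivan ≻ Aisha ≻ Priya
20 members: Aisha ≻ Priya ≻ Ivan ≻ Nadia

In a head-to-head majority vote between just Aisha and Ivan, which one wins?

Voters preferring Aisha to Ivan: 23; preferring Ivan to Aisha: 52.
Ivan wins the head-to-head.

Ivan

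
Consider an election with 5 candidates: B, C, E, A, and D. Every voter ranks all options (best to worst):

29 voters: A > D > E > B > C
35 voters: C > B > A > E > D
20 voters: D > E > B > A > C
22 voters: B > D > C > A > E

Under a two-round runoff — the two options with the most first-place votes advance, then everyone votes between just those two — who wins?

Round 1 first-place votes: B 22, C 35, E 0, A 29, D 20.
C and A advance.
Runoff: C is preferred to A by 57 voters; A by 49.
C wins the runoff.

C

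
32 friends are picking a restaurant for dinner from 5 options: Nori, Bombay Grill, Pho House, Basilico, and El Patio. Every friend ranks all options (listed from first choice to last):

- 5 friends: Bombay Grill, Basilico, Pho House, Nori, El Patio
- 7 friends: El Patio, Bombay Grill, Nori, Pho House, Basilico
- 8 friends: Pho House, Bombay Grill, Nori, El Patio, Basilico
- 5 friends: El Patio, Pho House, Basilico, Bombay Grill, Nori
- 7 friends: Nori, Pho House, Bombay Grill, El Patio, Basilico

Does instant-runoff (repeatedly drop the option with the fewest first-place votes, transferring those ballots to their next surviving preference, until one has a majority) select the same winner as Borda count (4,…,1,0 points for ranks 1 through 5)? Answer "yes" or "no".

yes

Instant-runoff — R1 Nori 7, Bombay Grill 5, Pho House 8, Basilico 0, El Patio 12 (Basilico out); R2 Nori 7, Bombay Grill 5, Pho House 8, El Patio 12 (Bombay Grill out); R3 Nori 7, Pho House 13, El Patio 12 (Nori out); R4 Pho House 20, El Patio 12 (Pho House winner). Winner: Pho House.
Borda — scores: Nori 63, Bombay Grill 84, Pho House 85, Basilico 25, El Patio 63. Winner: Pho House.
The two methods agree.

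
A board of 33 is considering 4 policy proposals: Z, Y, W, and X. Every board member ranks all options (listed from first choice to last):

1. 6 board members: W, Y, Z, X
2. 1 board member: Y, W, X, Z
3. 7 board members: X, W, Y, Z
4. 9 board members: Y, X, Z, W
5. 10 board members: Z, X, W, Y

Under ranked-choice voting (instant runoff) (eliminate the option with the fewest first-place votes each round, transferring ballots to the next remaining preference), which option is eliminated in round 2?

Round 1: Z 10, Y 10, W 6, X 7. Eliminate W.
Round 2: Z 10, Y 16, X 7. Eliminate X.

X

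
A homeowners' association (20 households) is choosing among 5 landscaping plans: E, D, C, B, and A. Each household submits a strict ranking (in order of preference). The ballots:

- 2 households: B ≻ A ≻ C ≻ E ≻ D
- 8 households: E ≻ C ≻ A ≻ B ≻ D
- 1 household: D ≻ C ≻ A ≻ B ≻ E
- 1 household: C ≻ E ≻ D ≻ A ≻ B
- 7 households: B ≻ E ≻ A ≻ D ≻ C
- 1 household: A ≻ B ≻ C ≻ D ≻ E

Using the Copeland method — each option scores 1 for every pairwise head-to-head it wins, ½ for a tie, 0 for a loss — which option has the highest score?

E

E: beats D, C, and A; loses to B → score 3.
D: loses to E, C, B, and A → score 0.
C: beats D; ties B and A; loses to E → score 2.
B: beats E and D; ties C; loses to A → score 2.5.
A: beats D and B; ties C; loses to E → score 2.5.
E has the best pairwise record.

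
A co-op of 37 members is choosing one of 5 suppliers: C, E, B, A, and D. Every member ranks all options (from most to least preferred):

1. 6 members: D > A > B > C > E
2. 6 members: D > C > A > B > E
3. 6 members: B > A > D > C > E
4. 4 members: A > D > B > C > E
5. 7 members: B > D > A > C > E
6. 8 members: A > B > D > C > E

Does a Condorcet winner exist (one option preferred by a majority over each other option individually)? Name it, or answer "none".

Checking pairwise contests:
B beats C 31–6.
C beats E 37–0.
A beats B 24–13.
D beats A 19–18.
B beats D 21–16.
Every option loses at least one head-to-head, so there is no Condorcet winner.

none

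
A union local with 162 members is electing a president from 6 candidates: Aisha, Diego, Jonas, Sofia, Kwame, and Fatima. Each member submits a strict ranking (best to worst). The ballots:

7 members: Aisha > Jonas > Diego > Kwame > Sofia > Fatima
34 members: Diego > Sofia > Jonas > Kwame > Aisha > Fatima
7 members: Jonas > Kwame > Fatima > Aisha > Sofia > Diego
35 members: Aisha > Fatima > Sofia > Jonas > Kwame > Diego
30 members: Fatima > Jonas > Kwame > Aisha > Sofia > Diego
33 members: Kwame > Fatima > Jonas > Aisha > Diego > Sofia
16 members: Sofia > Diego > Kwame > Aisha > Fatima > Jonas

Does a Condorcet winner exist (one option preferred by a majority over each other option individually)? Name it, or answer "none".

Checking pairwise contests:
Jonas beats Aisha 104–58.
Aisha beats Diego 112–50.
Sofia beats Jonas 85–77.
Aisha beats Sofia 112–50.
Jonas beats Kwame 113–49.
Aisha beats Fatima 92–70.
Every option loses at least one head-to-head, so there is no Condorcet winner.

none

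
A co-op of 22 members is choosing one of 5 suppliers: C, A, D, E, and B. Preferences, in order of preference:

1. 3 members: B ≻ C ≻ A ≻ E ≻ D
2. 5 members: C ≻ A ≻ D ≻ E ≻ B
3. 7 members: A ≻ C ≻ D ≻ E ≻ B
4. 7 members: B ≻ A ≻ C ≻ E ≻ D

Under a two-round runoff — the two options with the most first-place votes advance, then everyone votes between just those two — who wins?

Round 1 first-place votes: C 5, A 7, D 0, E 0, B 10.
B and A advance.
Runoff: B is preferred to A by 10 voters; A by 12.
A wins the runoff.

A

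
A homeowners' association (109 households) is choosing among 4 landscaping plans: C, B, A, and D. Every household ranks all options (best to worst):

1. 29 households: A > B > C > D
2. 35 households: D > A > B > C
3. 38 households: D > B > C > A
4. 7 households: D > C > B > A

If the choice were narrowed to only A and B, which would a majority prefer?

A

Voters preferring A to B: 64; preferring B to A: 45.
A wins the head-to-head.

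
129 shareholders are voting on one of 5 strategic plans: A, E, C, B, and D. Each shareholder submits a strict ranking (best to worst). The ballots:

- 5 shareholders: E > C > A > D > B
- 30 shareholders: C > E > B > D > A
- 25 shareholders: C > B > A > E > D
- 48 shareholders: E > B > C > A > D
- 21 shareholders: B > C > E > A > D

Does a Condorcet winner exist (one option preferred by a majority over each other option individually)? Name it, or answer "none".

none

Checking pairwise contests:
E beats A 104–25.
C beats E 76–53.
B beats C 69–60.
E beats B 83–46.
A beats D 99–30.
Every option loses at least one head-to-head, so there is no Condorcet winner.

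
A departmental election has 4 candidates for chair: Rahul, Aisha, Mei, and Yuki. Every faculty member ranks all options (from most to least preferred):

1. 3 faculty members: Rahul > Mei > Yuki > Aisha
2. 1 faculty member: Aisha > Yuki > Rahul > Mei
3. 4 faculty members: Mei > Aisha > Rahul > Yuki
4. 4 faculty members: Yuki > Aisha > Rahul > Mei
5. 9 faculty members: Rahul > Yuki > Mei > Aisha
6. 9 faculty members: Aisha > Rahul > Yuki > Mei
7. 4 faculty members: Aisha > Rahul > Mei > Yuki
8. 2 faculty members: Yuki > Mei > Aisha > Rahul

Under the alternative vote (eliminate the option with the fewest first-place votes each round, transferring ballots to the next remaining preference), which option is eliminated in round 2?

Round 1: Rahul 12, Aisha 14, Mei 4, Yuki 6. Eliminate Mei.
Round 2: Rahul 12, Aisha 18, Yuki 6. Eliminate Yuki.

Yuki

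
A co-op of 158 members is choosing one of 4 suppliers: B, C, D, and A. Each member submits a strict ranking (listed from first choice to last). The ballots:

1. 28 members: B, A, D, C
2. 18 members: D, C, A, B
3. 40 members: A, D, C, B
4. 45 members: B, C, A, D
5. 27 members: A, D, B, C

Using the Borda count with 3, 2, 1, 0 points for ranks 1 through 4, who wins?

B: 28·3 + 18·0 + 40·0 + 45·3 + 27·1 = 246
C: 28·0 + 18·2 + 40·1 + 45·2 + 27·0 = 166
D: 28·1 + 18·3 + 40·2 + 45·0 + 27·2 = 216
A: 28·2 + 18·1 + 40·3 + 45·1 + 27·3 = 320
A has the highest Borda score (320).

A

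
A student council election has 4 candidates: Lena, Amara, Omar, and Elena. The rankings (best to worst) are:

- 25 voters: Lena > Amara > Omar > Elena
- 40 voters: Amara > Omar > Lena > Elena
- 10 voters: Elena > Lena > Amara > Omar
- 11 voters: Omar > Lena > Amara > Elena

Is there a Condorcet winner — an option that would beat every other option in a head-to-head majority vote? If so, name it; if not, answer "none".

none

Checking pairwise contests:
Omar beats Lena 51–35.
Lena beats Amara 46–40.
Amara beats Omar 75–11.
Lena beats Elena 76–10.
Every option loses at least one head-to-head, so there is no Condorcet winner.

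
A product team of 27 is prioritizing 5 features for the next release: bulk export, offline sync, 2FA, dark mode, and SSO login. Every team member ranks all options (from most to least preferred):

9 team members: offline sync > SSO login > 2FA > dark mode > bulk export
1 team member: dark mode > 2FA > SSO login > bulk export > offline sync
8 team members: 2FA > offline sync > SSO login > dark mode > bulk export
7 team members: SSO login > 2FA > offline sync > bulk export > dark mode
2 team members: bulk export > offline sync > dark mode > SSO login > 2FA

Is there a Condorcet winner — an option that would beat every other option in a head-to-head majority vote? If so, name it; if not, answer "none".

Checking pairwise contests:
offline sync beats bulk export 24–3.
2FA beats offline sync 16–11.
SSO login beats 2FA 18–9.
offline sync beats dark mode 26–1.
offline sync beats SSO login 19–8.
Every option loses at least one head-to-head, so there is no Condorcet winner.

none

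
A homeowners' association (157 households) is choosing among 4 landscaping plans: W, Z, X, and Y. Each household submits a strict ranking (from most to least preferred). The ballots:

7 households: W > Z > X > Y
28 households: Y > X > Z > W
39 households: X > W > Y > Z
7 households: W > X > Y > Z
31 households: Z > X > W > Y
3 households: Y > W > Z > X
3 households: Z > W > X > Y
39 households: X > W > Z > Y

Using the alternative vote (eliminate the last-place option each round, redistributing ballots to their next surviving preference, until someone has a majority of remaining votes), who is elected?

X

Round 1: W 14, Z 34, X 78, Y 31. Eliminate W.
Round 2: Z 41, X 85, Y 31. X has a majority.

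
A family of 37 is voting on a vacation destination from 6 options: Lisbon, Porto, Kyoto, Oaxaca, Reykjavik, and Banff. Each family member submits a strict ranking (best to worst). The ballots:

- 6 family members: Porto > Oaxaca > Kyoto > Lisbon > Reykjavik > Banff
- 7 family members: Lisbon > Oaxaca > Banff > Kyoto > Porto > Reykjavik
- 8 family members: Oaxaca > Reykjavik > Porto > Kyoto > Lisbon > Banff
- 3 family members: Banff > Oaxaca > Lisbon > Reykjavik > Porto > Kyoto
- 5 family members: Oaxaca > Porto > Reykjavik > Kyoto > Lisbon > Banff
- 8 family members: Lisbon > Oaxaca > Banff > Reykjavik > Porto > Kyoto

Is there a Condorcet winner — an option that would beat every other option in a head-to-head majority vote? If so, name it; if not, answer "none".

Oaxaca

Oaxaca vs Lisbon: 22–15 for Oaxaca.
Oaxaca vs Porto: 31–6 for Oaxaca.
Oaxaca vs Kyoto: 37–0 for Oaxaca.
Oaxaca vs Reykjavik: 37–0 for Oaxaca.
Oaxaca vs Banff: 34–3 for Oaxaca.
Oaxaca beats every other option head-to-head.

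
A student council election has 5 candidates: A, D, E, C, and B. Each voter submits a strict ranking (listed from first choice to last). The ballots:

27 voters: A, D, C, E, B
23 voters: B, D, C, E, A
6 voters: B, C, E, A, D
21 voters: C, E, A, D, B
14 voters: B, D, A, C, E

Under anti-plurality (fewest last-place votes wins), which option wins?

Last-place votes: A 23, D 6, E 14, C 0, B 48.
C is ranked last by the fewest voters, so C wins.

C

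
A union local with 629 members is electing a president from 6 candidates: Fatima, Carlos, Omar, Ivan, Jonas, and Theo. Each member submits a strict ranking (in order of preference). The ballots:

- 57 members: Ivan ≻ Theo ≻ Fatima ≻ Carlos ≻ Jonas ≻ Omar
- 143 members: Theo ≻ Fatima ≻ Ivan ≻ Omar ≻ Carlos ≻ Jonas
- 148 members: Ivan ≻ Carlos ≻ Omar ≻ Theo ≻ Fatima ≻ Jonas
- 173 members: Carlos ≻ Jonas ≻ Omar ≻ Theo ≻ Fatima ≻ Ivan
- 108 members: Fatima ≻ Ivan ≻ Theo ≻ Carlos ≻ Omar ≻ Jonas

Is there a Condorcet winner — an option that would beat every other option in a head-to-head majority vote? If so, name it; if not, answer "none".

none

Checking pairwise contests:
Carlos beats Fatima 321–308.
Ivan beats Carlos 456–173.
Carlos beats Omar 486–143.
Fatima beats Ivan 424–205.
Fatima beats Jonas 456–173.
Carlos beats Theo 321–308.
Every option loses at least one head-to-head, so there is no Condorcet winner.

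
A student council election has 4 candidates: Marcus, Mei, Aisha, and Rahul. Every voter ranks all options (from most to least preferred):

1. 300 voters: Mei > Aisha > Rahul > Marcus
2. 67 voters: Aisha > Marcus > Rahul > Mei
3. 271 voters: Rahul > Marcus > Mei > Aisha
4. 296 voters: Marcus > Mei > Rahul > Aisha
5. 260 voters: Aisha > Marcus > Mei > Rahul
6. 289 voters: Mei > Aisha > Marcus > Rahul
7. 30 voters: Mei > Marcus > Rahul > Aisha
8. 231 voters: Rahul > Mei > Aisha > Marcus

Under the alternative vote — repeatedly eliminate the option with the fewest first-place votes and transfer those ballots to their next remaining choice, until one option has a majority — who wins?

Round 1: Marcus 296, Mei 619, Aisha 327, Rahul 502. Eliminate Marcus.
Round 2: Mei 915, Aisha 327, Rahul 502. Mei has a majority.

Mei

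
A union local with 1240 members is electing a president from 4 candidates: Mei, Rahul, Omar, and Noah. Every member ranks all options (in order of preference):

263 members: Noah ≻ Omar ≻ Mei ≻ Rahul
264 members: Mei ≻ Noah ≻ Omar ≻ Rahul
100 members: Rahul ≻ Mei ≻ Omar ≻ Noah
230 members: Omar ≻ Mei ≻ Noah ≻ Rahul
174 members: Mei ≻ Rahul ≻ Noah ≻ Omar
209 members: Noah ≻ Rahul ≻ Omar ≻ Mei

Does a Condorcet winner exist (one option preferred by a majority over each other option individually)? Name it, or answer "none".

Checking pairwise contests:
Omar beats Mei 702–538.
Mei beats Rahul 931–309.
Noah beats Omar 910–330.
Mei beats Noah 768–472.
Every option loses at least one head-to-head, so there is no Condorcet winner.

none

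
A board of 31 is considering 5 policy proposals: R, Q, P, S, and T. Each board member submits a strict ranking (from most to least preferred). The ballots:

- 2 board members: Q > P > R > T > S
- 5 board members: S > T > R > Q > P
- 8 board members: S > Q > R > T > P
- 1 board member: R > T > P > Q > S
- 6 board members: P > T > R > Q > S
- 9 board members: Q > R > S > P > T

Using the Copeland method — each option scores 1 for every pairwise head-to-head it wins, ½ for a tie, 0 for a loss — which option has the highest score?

R: beats P, S, and T; loses to Q → score 3.
Q: beats R, P, S, and T → score 4.
P: beats T; loses to R, Q, and S → score 1.
S: beats P and T; loses to R and Q → score 2.
T: loses to R, Q, P, and S → score 0.
Q has the best pairwise record.

Q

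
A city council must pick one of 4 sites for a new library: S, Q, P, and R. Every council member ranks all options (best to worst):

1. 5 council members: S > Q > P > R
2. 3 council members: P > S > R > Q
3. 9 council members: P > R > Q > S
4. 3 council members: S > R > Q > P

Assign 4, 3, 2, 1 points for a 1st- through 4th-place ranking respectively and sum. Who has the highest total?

P

S: 5·4 + 3·3 + 9·1 + 3·4 = 50
Q: 5·3 + 3·1 + 9·2 + 3·2 = 42
P: 5·2 + 3·4 + 9·4 + 3·1 = 61
R: 5·1 + 3·2 + 9·3 + 3·3 = 47
P has the highest Borda score (61).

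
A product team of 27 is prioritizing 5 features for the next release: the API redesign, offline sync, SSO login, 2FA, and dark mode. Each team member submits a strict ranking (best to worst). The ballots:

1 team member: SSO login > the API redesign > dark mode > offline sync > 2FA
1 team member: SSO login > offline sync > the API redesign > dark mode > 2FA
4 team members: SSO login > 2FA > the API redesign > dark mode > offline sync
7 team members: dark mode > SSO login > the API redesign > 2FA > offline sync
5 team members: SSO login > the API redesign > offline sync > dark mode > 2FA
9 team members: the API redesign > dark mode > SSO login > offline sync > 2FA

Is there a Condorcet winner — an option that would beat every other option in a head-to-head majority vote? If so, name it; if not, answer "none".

none

Checking pairwise contests:
SSO login beats the API redesign 18–9.
the API redesign beats offline sync 26–1.
dark mode beats SSO login 16–11.
the API redesign beats 2FA 23–4.
the API redesign beats dark mode 20–7.
Every option loses at least one head-to-head, so there is no Condorcet winner.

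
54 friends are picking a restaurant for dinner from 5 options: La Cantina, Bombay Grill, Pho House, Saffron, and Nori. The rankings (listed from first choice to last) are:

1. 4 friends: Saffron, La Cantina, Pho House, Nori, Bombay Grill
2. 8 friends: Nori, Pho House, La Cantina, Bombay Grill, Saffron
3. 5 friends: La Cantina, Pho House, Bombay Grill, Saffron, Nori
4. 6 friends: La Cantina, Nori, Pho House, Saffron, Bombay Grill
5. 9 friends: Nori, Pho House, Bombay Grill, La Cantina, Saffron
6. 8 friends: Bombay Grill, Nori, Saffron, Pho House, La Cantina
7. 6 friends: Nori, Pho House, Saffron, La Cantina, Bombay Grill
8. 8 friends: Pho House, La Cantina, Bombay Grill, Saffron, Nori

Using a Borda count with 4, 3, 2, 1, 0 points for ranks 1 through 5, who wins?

Pho House

La Cantina: 4·3 + 8·2 + 5·4 + 6·4 + 9·1 + 8·0 + 6·1 + 8·3 = 111
Bombay Grill: 4·0 + 8·1 + 5·2 + 6·0 + 9·2 + 8·4 + 6·0 + 8·2 = 84
Pho House: 4·2 + 8·3 + 5·3 + 6·2 + 9·3 + 8·1 + 6·3 + 8·4 = 144
Saffron: 4·4 + 8·0 + 5·1 + 6·1 + 9·0 + 8·2 + 6·2 + 8·1 = 63
Nori: 4·1 + 8·4 + 5·0 + 6·3 + 9·4 + 8·3 + 6·4 + 8·0 = 138
Pho House has the highest Borda score (144).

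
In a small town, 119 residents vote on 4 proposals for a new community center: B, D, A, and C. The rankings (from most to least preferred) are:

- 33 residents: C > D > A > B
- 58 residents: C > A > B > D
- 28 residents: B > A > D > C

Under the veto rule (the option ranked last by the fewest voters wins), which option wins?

A

Last-place votes: B 33, D 58, A 0, C 28.
A is ranked last by the fewest voters, so A wins.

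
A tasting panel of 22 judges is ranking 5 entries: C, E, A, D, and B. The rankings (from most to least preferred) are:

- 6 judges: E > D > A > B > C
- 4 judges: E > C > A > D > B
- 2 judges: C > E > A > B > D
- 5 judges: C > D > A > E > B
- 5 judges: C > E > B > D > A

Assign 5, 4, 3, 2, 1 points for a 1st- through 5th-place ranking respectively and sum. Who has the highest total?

E

C: 6·1 + 4·4 + 2·5 + 5·5 + 5·5 = 82
E: 6·5 + 4·5 + 2·4 + 5·2 + 5·4 = 88
A: 6·3 + 4·3 + 2·3 + 5·3 + 5·1 = 56
D: 6·4 + 4·2 + 2·1 + 5·4 + 5·2 = 64
B: 6·2 + 4·1 + 2·2 + 5·1 + 5·3 = 40
E has the highest Borda score (88).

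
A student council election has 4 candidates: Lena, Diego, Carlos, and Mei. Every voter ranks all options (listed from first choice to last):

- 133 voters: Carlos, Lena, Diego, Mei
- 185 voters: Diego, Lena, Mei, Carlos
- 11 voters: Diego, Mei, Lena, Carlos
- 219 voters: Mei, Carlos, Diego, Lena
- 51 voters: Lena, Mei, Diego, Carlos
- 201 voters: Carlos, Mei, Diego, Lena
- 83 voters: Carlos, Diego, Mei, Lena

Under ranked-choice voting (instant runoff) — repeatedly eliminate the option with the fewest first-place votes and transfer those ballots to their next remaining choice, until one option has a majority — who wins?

Round 1: Lena 51, Diego 196, Carlos 417, Mei 219. Eliminate Lena.
Round 2: Diego 196, Carlos 417, Mei 270. Eliminate Diego.
Round 3: Carlos 417, Mei 466. Mei has a majority.

Mei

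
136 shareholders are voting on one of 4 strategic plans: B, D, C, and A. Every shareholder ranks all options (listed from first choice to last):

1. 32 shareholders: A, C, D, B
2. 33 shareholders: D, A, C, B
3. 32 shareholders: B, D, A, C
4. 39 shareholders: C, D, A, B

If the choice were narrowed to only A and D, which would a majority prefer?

D

Voters preferring A to D: 32; preferring D to A: 104.
D wins the head-to-head.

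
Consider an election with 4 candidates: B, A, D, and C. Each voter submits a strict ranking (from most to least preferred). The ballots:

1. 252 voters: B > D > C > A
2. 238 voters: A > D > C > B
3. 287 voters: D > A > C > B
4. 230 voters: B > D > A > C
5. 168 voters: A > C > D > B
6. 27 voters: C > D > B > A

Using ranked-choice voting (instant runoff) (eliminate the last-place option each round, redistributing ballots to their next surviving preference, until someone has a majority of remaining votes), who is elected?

A

Round 1: B 482, A 406, D 287, C 27. Eliminate C.
Round 2: B 482, A 406, D 314. Eliminate D.
Round 3: B 509, A 693. A has a majority.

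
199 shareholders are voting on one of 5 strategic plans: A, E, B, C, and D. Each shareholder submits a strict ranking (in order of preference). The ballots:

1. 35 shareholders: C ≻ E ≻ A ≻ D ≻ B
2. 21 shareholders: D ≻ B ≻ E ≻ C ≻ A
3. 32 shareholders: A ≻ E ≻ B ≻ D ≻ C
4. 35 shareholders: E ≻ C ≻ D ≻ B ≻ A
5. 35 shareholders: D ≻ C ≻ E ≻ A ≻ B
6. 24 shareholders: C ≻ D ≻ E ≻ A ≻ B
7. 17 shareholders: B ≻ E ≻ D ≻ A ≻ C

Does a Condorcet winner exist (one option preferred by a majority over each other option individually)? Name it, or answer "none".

E vs A: 167–32 for E.
E vs B: 161–38 for E.
E vs C: 105–94 for E.
E vs D: 119–80 for E.
E beats every other option head-to-head.

E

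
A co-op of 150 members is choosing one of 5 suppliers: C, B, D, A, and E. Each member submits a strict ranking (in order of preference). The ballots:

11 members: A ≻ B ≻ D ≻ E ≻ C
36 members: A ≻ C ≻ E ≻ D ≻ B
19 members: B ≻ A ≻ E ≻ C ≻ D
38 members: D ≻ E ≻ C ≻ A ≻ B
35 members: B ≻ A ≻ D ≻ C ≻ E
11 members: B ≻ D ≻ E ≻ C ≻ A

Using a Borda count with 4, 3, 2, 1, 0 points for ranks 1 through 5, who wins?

A

C: 11·0 + 36·3 + 19·1 + 38·2 + 35·1 + 11·1 = 249
B: 11·3 + 36·0 + 19·4 + 38·0 + 35·4 + 11·4 = 293
D: 11·2 + 36·1 + 19·0 + 38·4 + 35·2 + 11·3 = 313
A: 11·4 + 36·4 + 19·3 + 38·1 + 35·3 + 11·0 = 388
E: 11·1 + 36·2 + 19·2 + 38·3 + 35·0 + 11·2 = 257
A has the highest Borda score (388).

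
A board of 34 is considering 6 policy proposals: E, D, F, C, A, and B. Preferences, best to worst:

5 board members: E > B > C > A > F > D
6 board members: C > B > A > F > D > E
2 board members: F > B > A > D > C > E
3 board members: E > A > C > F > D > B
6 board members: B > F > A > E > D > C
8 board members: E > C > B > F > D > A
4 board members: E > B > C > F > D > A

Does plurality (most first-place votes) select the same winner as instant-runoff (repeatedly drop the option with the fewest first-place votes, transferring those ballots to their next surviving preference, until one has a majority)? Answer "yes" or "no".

yes

Plurality — first-place votes: E 20, D 0, F 2, C 6, A 0, B 6. Winner: E.
Instant-runoff — R1 E 20, D 0, F 2, C 6, A 0, B 6 (E winner). Winner: E.
The two methods agree.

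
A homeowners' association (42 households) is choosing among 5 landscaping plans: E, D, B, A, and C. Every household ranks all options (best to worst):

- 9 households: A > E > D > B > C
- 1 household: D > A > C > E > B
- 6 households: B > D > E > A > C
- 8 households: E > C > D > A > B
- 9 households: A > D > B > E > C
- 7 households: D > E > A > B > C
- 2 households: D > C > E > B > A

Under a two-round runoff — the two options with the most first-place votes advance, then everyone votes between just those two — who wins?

D

Round 1 first-place votes: E 8, D 10, B 6, A 18, C 0.
A and D advance.
Runoff: A is preferred to D by 18 voters; D by 24.
D wins the runoff.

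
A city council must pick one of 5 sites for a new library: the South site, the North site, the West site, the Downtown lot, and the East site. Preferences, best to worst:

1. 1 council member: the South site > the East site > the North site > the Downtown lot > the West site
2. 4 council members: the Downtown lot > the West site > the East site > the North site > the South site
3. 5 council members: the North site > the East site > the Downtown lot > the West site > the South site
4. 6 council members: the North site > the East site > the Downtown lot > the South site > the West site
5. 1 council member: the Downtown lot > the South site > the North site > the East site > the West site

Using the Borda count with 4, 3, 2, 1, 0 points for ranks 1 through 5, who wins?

the North site

the South site: 1·4 + 4·0 + 5·0 + 6·1 + 1·3 = 13
the North site: 1·2 + 4·1 + 5·4 + 6·4 + 1·2 = 52
the West site: 1·0 + 4·3 + 5·1 + 6·0 + 1·0 = 17
the Downtown lot: 1·1 + 4·4 + 5·2 + 6·2 + 1·4 = 43
the East site: 1·3 + 4·2 + 5·3 + 6·3 + 1·1 = 45
the North site has the highest Borda score (52).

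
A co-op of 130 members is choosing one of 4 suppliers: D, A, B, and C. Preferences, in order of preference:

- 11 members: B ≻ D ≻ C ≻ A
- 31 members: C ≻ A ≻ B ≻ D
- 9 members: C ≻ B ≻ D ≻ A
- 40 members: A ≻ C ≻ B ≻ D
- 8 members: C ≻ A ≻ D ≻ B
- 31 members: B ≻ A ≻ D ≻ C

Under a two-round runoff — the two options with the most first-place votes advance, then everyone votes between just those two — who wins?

C

Round 1 first-place votes: D 0, A 40, B 42, C 48.
C and B advance.
Runoff: C is preferred to B by 88 voters; B by 42.
C wins the runoff.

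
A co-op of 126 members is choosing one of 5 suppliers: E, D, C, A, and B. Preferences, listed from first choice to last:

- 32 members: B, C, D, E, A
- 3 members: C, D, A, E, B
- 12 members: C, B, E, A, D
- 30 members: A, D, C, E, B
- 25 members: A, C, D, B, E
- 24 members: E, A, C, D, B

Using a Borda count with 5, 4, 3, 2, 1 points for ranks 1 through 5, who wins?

E: 32·2 + 3·2 + 12·3 + 30·2 + 25·1 + 24·5 = 311
D: 32·3 + 3·4 + 12·1 + 30·4 + 25·3 + 24·2 = 363
C: 32·4 + 3·5 + 12·5 + 30·3 + 25·4 + 24·3 = 465
A: 32·1 + 3·3 + 12·2 + 30·5 + 25·5 + 24·4 = 436
B: 32·5 + 3·1 + 12·4 + 30·1 + 25·2 + 24·1 = 315
C has the highest Borda score (465).

C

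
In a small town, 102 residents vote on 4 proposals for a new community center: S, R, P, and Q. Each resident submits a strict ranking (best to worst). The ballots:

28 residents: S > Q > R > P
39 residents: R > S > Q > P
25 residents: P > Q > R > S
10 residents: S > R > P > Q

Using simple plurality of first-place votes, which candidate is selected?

R

First-place votes: S 38, R 39, P 25, Q 0.
R has the most first-place votes.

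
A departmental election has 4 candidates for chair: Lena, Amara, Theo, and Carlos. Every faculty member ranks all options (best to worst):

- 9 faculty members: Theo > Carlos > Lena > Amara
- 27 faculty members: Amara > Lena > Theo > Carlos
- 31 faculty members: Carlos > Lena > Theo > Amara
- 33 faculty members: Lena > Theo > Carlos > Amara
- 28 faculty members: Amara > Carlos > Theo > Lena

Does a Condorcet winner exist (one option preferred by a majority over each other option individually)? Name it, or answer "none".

Checking pairwise contests:
Carlos beats Lena 68–60.
Lena beats Amara 73–55.
Lena beats Theo 91–37.
Theo beats Carlos 69–59.
Every option loses at least one head-to-head, so there is no Condorcet winner.

none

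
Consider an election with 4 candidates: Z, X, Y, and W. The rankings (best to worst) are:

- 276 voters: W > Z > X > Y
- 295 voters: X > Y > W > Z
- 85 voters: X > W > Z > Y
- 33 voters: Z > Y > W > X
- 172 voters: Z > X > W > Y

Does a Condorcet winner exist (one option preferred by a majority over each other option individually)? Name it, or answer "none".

none

Checking pairwise contests:
W beats Z 656–205.
Z beats X 481–380.
Z beats Y 566–295.
X beats W 552–309.
Every option loses at least one head-to-head, so there is no Condorcet winner.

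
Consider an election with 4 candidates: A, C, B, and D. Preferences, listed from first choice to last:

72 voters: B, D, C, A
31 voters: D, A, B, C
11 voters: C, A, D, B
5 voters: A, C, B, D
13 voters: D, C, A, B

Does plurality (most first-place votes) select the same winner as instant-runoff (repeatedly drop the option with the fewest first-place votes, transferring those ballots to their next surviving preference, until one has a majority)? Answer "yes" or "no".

Plurality — first-place votes: A 5, C 11, B 72, D 44. Winner: B.
Instant-runoff — R1 A 5, C 11, B 72, D 44 (B winner). Winner: B.
The two methods agree.

yes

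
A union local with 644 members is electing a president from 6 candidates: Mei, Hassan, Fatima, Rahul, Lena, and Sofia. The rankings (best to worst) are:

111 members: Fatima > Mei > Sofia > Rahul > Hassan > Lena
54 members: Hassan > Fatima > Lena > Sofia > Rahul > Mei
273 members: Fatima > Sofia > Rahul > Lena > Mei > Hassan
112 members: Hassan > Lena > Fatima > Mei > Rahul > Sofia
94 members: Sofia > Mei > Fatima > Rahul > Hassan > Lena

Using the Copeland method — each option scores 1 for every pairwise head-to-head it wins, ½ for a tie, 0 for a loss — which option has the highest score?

Mei: beats Hassan; loses to Fatima, Rahul, Lena, and Sofia → score 1.
Hassan: beats Lena; loses to Mei, Fatima, Rahul, and Sofia → score 1.
Fatima: beats Mei, Hassan, Rahul, Lena, and Sofia → score 5.
Rahul: beats Mei, Hassan, and Lena; loses to Fatima and Sofia → score 3.
Lena: beats Mei; loses to Hassan, Fatima, Rahul, and Sofia → score 1.
Sofia: beats Mei, Hassan, Rahul, and Lena; loses to Fatima → score 4.
Fatima has the best pairwise record.

Fatima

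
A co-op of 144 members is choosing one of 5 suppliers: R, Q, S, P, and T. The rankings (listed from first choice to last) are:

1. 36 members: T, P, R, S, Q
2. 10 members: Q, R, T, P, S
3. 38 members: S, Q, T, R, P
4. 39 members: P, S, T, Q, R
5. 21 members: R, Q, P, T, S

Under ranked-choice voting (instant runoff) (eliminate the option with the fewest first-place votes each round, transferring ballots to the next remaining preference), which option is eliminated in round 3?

S

Round 1: R 21, Q 10, S 38, P 39, T 36. Eliminate Q.
Round 2: R 31, S 38, P 39, T 36. Eliminate R.
Round 3: S 38, P 60, T 46. Eliminate S.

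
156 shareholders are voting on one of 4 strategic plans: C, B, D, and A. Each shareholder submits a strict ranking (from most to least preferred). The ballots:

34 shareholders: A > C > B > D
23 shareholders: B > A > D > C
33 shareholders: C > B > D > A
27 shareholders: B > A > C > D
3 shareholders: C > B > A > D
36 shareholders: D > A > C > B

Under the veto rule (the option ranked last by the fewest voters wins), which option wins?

Last-place votes: C 23, B 36, D 64, A 33.
C is ranked last by the fewest voters, so C wins.

C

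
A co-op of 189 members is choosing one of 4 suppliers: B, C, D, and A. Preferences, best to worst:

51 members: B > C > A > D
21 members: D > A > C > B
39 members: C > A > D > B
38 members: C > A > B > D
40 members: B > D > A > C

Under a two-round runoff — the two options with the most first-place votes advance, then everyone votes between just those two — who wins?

C

Round 1 first-place votes: B 91, C 77, D 21, A 0.
B and C advance.
Runoff: B is preferred to C by 91 voters; C by 98.
C wins the runoff.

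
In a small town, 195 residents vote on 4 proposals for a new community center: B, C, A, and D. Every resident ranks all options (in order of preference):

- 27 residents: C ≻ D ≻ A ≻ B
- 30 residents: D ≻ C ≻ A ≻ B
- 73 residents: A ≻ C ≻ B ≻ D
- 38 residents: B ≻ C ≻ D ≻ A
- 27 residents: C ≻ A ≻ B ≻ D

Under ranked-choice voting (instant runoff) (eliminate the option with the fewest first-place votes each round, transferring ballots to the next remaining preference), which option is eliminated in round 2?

B

Round 1: B 38, C 54, A 73, D 30. Eliminate D.
Round 2: B 38, C 84, A 73. Eliminate B.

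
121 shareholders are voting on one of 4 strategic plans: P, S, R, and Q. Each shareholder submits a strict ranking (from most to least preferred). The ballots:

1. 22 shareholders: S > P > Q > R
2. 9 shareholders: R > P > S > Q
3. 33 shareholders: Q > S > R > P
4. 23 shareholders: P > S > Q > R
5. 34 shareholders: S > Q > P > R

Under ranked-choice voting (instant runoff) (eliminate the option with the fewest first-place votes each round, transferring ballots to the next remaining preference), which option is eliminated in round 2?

Round 1: P 23, S 56, R 9, Q 33. Eliminate R.
Round 2: P 32, S 56, Q 33. Eliminate P.

P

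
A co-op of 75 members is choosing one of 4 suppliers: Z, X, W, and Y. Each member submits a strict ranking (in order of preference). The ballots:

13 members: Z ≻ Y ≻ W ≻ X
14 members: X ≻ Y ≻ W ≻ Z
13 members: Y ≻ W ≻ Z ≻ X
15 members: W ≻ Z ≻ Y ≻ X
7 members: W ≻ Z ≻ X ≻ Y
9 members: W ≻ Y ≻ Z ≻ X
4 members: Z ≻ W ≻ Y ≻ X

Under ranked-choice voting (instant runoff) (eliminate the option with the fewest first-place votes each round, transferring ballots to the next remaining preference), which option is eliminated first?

Round 1: Z 17, X 14, W 31, Y 13. Eliminate Y.

Y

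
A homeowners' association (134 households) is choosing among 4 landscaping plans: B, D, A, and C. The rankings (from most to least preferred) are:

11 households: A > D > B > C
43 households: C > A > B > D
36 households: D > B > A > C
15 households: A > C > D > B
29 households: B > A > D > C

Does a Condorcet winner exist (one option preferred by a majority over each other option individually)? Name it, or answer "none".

A

A vs B: 69–65 for A.
A vs D: 98–36 for A.
A vs C: 91–43 for A.
A beats every other option head-to-head.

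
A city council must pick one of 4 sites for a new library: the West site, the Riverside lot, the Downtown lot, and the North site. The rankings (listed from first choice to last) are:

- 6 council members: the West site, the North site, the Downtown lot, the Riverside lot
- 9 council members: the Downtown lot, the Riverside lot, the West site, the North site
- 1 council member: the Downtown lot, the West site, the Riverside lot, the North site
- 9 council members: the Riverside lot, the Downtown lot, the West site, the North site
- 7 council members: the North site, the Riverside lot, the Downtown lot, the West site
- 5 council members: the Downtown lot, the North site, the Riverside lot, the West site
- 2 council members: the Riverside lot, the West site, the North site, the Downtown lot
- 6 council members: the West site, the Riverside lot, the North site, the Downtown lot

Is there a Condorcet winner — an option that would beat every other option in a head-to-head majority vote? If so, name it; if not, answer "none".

the Riverside lot

the Riverside lot vs the West site: 32–13 for the Riverside lot.
the Riverside lot vs the Downtown lot: 24–21 for the Riverside lot.
the Riverside lot vs the North site: 27–18 for the Riverside lot.
the Riverside lot beats every other option head-to-head.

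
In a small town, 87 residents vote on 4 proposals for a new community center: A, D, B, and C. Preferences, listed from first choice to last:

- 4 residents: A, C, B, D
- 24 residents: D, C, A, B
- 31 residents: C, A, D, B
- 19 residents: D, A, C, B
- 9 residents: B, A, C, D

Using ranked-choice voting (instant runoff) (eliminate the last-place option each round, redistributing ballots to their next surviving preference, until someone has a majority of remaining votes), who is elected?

Round 1: A 4, D 43, B 9, C 31. Eliminate A.
Round 2: D 43, B 9, C 35. Eliminate B.
Round 3: D 43, C 44. C has a majority.

C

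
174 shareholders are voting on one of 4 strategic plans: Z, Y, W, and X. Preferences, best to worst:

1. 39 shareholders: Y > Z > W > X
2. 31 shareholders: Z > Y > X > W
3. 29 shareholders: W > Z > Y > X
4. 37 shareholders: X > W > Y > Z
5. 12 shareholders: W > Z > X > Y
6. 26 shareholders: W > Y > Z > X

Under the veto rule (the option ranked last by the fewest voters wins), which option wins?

Last-place votes: Z 37, Y 12, W 31, X 94.
Y is ranked last by the fewest voters, so Y wins.

Y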